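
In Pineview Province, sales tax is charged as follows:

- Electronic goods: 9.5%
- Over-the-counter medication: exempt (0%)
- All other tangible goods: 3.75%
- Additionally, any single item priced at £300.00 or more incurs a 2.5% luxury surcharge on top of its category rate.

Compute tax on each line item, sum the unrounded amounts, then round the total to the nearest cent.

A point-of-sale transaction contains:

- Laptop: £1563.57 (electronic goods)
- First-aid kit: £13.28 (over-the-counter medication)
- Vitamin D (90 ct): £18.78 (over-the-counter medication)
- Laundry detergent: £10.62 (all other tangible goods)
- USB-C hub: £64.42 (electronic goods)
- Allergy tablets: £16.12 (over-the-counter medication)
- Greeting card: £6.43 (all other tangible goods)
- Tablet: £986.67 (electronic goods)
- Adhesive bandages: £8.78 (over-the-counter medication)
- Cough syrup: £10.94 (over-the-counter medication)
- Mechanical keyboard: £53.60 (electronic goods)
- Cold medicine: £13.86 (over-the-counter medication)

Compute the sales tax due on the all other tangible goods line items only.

£0.64

Laundry detergent £10.62: all other tangible goods → 3.75% → £0.39825
Greeting card £6.43: all other tangible goods → 3.75% → £0.241125
Tax on all other tangible goods: unrounded sum = £0.639375 → £0.64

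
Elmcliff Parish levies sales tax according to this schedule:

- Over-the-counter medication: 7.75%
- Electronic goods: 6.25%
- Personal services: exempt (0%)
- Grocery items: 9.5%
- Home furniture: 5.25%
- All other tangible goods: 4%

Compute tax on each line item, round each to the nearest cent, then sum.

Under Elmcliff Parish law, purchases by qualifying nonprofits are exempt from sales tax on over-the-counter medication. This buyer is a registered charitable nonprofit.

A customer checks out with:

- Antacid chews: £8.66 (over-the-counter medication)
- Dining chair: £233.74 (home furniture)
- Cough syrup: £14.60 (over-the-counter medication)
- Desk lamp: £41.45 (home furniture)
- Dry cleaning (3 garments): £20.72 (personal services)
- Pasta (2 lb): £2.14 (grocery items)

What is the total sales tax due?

Antacid chews £8.66: over-the-counter medication, buyer-exempt → 0% → £0.00
Dining chair £233.74: home furniture → 5.25% → £12.27
Cough syrup £14.60: over-the-counter medication, buyer-exempt → 0% → £0.00
Desk lamp £41.45: home furniture → 5.25% → £2.18
Dry cleaning (3 garments) £20.72: personal services → 0% → £0.00
Pasta (2 lb) £2.14: grocery items → 9.5% → £0.20
Total tax = £12.27 + £2.18 + £0.20 = £14.65

£14.65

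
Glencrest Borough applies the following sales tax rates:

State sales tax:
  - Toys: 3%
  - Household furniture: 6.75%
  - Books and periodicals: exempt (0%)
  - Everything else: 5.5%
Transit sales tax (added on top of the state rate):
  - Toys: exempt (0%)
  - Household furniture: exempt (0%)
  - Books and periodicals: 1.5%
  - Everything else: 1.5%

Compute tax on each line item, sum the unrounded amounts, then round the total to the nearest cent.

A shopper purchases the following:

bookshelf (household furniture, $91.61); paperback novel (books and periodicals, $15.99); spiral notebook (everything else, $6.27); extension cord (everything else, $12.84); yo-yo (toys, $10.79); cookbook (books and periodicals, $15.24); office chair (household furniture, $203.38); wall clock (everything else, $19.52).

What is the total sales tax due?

Bookshelf $91.61: household furniture → 6.75% + 0% transit = 6.75% → $6.183675
Paperback novel $15.99: books and periodicals → 0% + 1.5% transit = 1.5% → $0.23985
Spiral notebook $6.27: everything else → 5.5% + 1.5% transit = 7% → $0.4389
Extension cord $12.84: everything else → 5.5% + 1.5% transit = 7% → $0.8988
Yo-yo $10.79: toys → 3% + 0% transit = 3% → $0.3237
Cookbook $15.24: books and periodicals → 0% + 1.5% transit = 1.5% → $0.2286
Office chair $203.38: household furniture → 6.75% + 0% transit = 6.75% → $13.72815
Wall clock $19.52: everything else → 5.5% + 1.5% transit = 7% → $1.3664
Unrounded tax sum = $23.408075 → $23.41

$23.41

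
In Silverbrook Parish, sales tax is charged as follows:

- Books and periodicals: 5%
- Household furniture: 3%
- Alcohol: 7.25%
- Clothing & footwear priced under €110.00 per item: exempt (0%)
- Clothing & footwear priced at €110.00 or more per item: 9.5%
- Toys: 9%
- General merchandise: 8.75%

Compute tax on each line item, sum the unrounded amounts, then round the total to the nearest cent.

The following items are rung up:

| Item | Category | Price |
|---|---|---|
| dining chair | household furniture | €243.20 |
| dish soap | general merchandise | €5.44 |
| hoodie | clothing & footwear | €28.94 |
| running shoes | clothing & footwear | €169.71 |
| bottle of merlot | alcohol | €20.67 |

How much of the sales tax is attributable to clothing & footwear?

Hoodie €28.94: clothing & footwear, under €110.00 → 0% → €0.00
Running shoes €169.71: clothing & footwear, €110.00 or more → 9.5% → €16.12245
Tax on clothing & footwear: unrounded sum = €16.12245 → €16.12

€16.12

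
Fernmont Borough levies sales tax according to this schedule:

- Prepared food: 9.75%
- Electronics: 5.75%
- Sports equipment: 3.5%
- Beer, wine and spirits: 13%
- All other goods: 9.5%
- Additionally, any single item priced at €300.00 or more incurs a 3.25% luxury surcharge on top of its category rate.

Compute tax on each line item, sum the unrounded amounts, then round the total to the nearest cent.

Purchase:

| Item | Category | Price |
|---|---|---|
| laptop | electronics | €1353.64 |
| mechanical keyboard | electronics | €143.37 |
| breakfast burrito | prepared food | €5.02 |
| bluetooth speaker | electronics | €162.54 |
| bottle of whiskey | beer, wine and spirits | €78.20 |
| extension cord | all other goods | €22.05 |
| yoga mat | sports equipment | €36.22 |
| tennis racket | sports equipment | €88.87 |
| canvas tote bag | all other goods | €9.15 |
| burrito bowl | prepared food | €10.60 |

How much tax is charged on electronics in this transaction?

€139.42

Laptop €1353.64: electronics → 5.75% + 3.25% surcharge = 9% → €121.8276
Mechanical keyboard €143.37: electronics → 5.75% → €8.243775
Bluetooth speaker €162.54: electronics → 5.75% → €9.34605
Tax on electronics: unrounded sum = €139.417425 → €139.42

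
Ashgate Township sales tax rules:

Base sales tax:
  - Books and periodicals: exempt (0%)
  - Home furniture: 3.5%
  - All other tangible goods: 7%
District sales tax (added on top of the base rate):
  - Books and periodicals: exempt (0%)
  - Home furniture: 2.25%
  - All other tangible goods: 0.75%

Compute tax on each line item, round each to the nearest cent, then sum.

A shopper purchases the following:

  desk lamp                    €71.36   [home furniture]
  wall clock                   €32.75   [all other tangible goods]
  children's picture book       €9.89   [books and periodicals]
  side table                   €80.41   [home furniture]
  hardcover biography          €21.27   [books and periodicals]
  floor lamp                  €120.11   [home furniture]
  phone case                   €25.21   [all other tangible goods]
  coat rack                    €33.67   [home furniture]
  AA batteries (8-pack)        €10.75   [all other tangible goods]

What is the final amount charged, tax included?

Desk lamp €71.36: home furniture → 3.5% + 2.25% district = 5.75% → €4.10
Wall clock €32.75: all other tangible goods → 7% + 0.75% district = 7.75% → €2.54
Children's picture book €9.89: books and periodicals → 0% + 0% district = 0% → €0.00
Side table €80.41: home furniture → 3.5% + 2.25% district = 5.75% → €4.62
Hardcover biography €21.27: books and periodicals → 0% + 0% district = 0% → €0.00
Floor lamp €120.11: home furniture → 3.5% + 2.25% district = 5.75% → €6.91
Phone case €25.21: all other tangible goods → 7% + 0.75% district = 7.75% → €1.95
Coat rack €33.67: home furniture → 3.5% + 2.25% district = 5.75% → €1.94
AA batteries (8-pack) €10.75: all other tangible goods → 7% + 0.75% district = 7.75% → €0.83
Subtotal = €405.42; tax = €22.89; total due = €428.31

€428.31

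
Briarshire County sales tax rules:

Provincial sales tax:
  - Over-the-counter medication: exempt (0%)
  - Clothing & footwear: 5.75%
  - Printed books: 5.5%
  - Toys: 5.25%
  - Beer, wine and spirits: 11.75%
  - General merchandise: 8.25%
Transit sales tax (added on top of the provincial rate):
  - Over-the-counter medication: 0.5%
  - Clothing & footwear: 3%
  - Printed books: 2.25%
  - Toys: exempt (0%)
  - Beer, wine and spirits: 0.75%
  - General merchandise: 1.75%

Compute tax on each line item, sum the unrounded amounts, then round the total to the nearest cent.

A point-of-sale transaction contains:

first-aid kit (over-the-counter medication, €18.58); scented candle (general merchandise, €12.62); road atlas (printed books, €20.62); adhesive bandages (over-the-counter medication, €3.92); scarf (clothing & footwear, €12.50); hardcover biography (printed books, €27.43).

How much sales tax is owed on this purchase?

First-aid kit €18.58: over-the-counter medication → 0% + 0.5% transit = 0.5% → €0.0929
Scented candle €12.62: general merchandise → 8.25% + 1.75% transit = 10% → €1.262
Road atlas €20.62: printed books → 5.5% + 2.25% transit = 7.75% → €1.59805
Adhesive bandages €3.92: over-the-counter medication → 0% + 0.5% transit = 0.5% → €0.0196
Scarf €12.50: clothing & footwear → 5.75% + 3% transit = 8.75% → €1.09375
Hardcover biography €27.43: printed books → 5.5% + 2.25% transit = 7.75% → €2.125825
Unrounded tax sum = €6.192125 → €6.19

€6.19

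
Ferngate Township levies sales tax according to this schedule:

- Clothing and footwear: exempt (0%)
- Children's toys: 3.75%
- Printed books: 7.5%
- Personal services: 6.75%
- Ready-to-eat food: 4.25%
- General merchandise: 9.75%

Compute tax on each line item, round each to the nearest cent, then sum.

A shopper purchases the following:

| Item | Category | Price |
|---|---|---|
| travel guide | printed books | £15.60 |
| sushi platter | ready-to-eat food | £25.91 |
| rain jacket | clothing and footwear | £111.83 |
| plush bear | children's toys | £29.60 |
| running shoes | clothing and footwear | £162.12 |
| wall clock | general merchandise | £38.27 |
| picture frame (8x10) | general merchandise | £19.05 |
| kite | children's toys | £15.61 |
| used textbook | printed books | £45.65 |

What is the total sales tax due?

Travel guide £15.60: printed books → 7.5% → £1.17
Sushi platter £25.91: ready-to-eat food → 4.25% → £1.10
Rain jacket £111.83: clothing and footwear → 0% → £0.00
Plush bear £29.60: children's toys → 3.75% → £1.11
Running shoes £162.12: clothing and footwear → 0% → £0.00
Wall clock £38.27: general merchandise → 9.75% → £3.73
Picture frame (8x10) £19.05: general merchandise → 9.75% → £1.86
Kite £15.61: children's toys → 3.75% → £0.59
Used textbook £45.65: printed books → 7.5% → £3.42
Total tax = £1.17 + £1.10 + £1.11 + £3.73 + £1.86 + £0.59 + £3.42 = £12.98

£12.98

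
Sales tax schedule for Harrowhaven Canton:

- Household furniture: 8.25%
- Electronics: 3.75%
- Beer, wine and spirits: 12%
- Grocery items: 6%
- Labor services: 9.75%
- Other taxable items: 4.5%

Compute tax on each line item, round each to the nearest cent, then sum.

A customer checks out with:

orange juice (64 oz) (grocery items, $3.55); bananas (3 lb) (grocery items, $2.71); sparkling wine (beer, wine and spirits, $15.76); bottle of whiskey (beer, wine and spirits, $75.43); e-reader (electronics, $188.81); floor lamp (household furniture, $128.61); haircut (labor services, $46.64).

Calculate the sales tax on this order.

Orange juice (64 oz) $3.55: grocery items → 6% → $0.21
Bananas (3 lb) $2.71: grocery items → 6% → $0.16
Sparkling wine $15.76: beer, wine and spirits → 12% → $1.89
Bottle of whiskey $75.43: beer, wine and spirits → 12% → $9.05
E-reader $188.81: electronics → 3.75% → $7.08
Floor lamp $128.61: household furniture → 8.25% → $10.61
Haircut $46.64: labor services → 9.75% → $4.55
Total tax = $0.21 + $0.16 + $1.89 + $9.05 + $7.08 + $10.61 + $4.55 = $33.55

$33.55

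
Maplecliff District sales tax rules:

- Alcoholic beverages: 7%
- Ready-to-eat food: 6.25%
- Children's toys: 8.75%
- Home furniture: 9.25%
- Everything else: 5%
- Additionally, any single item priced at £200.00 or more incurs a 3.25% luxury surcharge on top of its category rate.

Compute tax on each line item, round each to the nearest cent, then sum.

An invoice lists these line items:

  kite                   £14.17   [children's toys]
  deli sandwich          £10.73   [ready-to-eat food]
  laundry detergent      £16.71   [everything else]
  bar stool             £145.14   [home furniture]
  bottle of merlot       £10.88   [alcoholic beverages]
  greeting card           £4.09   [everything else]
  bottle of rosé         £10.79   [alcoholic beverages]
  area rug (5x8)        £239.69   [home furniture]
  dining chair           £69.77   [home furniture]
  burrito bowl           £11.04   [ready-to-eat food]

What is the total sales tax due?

Kite £14.17: children's toys → 8.75% → £1.24
Deli sandwich £10.73: ready-to-eat food → 6.25% → £0.67
Laundry detergent £16.71: everything else → 5% → £0.84
Bar stool £145.14: home furniture → 9.25% → £13.43
Bottle of merlot £10.88: alcoholic beverages → 7% → £0.76
Greeting card £4.09: everything else → 5% → £0.20
Bottle of rosé £10.79: alcoholic beverages → 7% → £0.76
Area rug (5x8) £239.69: home furniture → 9.25% + 3.25% surcharge = 12.5% → £29.96
Dining chair £69.77: home furniture → 9.25% → £6.45
Burrito bowl £11.04: ready-to-eat food → 6.25% → £0.69
Total tax = £1.24 + £0.67 + £0.84 + £13.43 + £0.76 + £0.20 + £0.76 + £29.96 + £6.45 + £0.69 = £55.00

£55.00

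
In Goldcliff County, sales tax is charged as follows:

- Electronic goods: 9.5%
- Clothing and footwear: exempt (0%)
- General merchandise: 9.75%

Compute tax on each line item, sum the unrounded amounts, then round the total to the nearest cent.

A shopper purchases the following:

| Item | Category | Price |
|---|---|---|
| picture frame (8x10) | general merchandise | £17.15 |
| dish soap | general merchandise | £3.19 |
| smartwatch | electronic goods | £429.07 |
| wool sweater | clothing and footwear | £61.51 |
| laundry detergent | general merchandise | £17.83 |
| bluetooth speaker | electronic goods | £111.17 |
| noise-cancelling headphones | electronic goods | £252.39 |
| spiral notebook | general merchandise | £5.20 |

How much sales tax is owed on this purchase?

Picture frame (8x10) £17.15: general merchandise → 9.75% → £1.672125
Dish soap £3.19: general merchandise → 9.75% → £0.311025
Smartwatch £429.07: electronic goods → 9.5% → £40.76165
Wool sweater £61.51: clothing and footwear → 0% → £0.00
Laundry detergent £17.83: general merchandise → 9.75% → £1.738425
Bluetooth speaker £111.17: electronic goods → 9.5% → £10.56115
Noise-cancelling headphones £252.39: electronic goods → 9.5% → £23.97705
Spiral notebook £5.20: general merchandise → 9.75% → £0.507
Unrounded tax sum = £79.528425 → £79.53

£79.53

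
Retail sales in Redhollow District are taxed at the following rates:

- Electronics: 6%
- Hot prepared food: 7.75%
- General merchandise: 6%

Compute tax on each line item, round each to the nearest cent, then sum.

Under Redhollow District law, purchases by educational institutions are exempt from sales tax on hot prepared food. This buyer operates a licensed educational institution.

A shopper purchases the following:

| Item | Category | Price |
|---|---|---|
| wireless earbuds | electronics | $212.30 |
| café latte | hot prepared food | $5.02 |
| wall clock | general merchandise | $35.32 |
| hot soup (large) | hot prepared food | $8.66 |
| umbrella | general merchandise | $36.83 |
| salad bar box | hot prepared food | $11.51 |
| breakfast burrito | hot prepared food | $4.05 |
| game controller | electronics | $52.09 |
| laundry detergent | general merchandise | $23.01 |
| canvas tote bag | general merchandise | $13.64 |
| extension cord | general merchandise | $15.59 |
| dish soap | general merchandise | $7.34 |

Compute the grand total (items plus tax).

$449.14

Wireless earbuds $212.30: electronics → 6% → $12.74
Café latte $5.02: hot prepared food, buyer-exempt → 0% → $0.00
Wall clock $35.32: general merchandise → 6% → $2.12
Hot soup (large) $8.66: hot prepared food, buyer-exempt → 0% → $0.00
Umbrella $36.83: general merchandise → 6% → $2.21
Salad bar box $11.51: hot prepared food, buyer-exempt → 0% → $0.00
Breakfast burrito $4.05: hot prepared food, buyer-exempt → 0% → $0.00
Game controller $52.09: electronics → 6% → $3.13
Laundry detergent $23.01: general merchandise → 6% → $1.38
Canvas tote bag $13.64: general merchandise → 6% → $0.82
Extension cord $15.59: general merchandise → 6% → $0.94
Dish soap $7.34: general merchandise → 6% → $0.44
Subtotal = $425.36; tax = $23.78; total due = $449.14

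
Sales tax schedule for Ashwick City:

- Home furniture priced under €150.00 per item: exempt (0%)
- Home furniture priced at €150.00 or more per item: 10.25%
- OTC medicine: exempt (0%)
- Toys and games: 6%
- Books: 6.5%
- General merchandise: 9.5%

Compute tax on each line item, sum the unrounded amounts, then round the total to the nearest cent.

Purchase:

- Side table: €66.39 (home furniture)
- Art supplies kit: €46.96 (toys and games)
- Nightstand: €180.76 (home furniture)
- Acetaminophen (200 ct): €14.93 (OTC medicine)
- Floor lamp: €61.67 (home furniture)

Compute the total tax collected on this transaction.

Side table €66.39: home furniture, under €150.00 → 0% → €0.00
Art supplies kit €46.96: toys and games → 6% → €2.8176
Nightstand €180.76: home furniture, €150.00 or more → 10.25% → €18.5279
Acetaminophen (200 ct) €14.93: OTC medicine → 0% → €0.00
Floor lamp €61.67: home furniture, under €150.00 → 0% → €0.00
Unrounded tax sum = €21.3455 → €21.35

€21.35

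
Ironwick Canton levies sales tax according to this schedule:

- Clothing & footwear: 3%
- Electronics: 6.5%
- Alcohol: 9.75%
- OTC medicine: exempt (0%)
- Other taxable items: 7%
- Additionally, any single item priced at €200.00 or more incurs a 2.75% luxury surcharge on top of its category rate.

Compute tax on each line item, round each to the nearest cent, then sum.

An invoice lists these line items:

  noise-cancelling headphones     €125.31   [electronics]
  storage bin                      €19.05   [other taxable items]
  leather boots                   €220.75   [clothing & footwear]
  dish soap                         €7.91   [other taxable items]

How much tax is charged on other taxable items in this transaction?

Storage bin €19.05: other taxable items → 7% → €1.33
Dish soap €7.91: other taxable items → 7% → €0.55
Tax on other taxable items = €1.33 + €0.55 = €1.88

€1.88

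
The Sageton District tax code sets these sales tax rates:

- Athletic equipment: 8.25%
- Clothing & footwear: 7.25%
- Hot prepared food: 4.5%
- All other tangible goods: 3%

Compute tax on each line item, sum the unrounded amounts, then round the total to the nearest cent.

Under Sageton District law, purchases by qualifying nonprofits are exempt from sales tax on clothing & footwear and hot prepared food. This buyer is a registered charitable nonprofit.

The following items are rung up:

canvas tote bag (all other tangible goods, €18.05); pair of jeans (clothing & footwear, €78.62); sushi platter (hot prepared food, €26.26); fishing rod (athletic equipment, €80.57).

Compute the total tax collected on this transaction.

€7.19

Canvas tote bag €18.05: all other tangible goods → 3% → €0.5415
Pair of jeans €78.62: clothing & footwear, buyer-exempt → 0% → €0.00
Sushi platter €26.26: hot prepared food, buyer-exempt → 0% → €0.00
Fishing rod €80.57: athletic equipment → 8.25% → €6.647025
Unrounded tax sum = €7.188525 → €7.19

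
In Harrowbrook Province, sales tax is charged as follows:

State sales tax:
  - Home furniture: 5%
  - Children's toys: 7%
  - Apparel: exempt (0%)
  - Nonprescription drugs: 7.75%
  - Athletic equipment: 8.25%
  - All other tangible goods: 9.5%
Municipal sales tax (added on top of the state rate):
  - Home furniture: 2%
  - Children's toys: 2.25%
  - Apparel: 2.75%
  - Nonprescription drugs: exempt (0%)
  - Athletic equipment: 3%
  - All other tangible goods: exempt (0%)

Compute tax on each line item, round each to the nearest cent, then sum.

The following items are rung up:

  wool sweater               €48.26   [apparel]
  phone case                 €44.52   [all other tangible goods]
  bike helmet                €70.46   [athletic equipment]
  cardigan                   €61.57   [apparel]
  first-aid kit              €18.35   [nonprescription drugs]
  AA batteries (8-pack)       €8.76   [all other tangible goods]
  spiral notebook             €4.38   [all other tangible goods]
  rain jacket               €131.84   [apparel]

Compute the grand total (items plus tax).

Wool sweater €48.26: apparel → 0% + 2.75% municipal = 2.75% → €1.33
Phone case €44.52: all other tangible goods → 9.5% + 0% municipal = 9.5% → €4.23
Bike helmet €70.46: athletic equipment → 8.25% + 3% municipal = 11.25% → €7.93
Cardigan €61.57: apparel → 0% + 2.75% municipal = 2.75% → €1.69
First-aid kit €18.35: nonprescription drugs → 7.75% + 0% municipal = 7.75% → €1.42
AA batteries (8-pack) €8.76: all other tangible goods → 9.5% + 0% municipal = 9.5% → €0.83
Spiral notebook €4.38: all other tangible goods → 9.5% + 0% municipal = 9.5% → €0.42
Rain jacket €131.84: apparel → 0% + 2.75% municipal = 2.75% → €3.63
Subtotal = €388.14; tax = €21.48; total due = €409.62

€409.62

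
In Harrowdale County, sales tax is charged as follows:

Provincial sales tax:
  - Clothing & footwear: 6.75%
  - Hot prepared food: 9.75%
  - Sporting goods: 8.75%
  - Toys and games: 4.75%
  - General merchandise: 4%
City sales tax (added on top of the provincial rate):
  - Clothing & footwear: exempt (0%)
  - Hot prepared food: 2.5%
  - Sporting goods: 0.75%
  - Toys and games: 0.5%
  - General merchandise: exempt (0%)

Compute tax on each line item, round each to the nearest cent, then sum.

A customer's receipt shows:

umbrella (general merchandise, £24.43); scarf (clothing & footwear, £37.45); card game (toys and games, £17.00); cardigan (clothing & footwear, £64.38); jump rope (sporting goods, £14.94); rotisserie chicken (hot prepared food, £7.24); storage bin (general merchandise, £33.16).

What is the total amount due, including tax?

£210.99

Umbrella £24.43: general merchandise → 4% + 0% city = 4% → £0.98
Scarf £37.45: clothing & footwear → 6.75% + 0% city = 6.75% → £2.53
Card game £17.00: toys and games → 4.75% + 0.5% city = 5.25% → £0.89
Cardigan £64.38: clothing & footwear → 6.75% + 0% city = 6.75% → £4.35
Jump rope £14.94: sporting goods → 8.75% + 0.75% city = 9.5% → £1.42
Rotisserie chicken £7.24: hot prepared food → 9.75% + 2.5% city = 12.25% → £0.89
Storage bin £33.16: general merchandise → 4% + 0% city = 4% → £1.33
Subtotal = £198.60; tax = £12.39; total due = £210.99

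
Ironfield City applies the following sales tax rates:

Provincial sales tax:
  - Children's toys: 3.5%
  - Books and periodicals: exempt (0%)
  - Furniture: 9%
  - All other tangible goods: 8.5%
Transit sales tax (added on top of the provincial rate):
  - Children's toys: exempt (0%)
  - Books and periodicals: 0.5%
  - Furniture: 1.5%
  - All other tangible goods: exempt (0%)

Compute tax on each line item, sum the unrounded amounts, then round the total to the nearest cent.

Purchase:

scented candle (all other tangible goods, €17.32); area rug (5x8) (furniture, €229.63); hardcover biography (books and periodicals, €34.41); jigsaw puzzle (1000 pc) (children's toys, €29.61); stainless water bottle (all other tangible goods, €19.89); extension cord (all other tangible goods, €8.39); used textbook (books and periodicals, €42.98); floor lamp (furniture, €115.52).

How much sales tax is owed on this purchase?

€41.54

Scented candle €17.32: all other tangible goods → 8.5% + 0% transit = 8.5% → €1.4722
Area rug (5x8) €229.63: furniture → 9% + 1.5% transit = 10.5% → €24.11115
Hardcover biography €34.41: books and periodicals → 0% + 0.5% transit = 0.5% → €0.17205
Jigsaw puzzle (1000 pc) €29.61: children's toys → 3.5% + 0% transit = 3.5% → €1.03635
Stainless water bottle €19.89: all other tangible goods → 8.5% + 0% transit = 8.5% → €1.69065
Extension cord €8.39: all other tangible goods → 8.5% + 0% transit = 8.5% → €0.71315
Used textbook €42.98: books and periodicals → 0% + 0.5% transit = 0.5% → €0.2149
Floor lamp €115.52: furniture → 9% + 1.5% transit = 10.5% → €12.1296
Unrounded tax sum = €41.54005 → €41.54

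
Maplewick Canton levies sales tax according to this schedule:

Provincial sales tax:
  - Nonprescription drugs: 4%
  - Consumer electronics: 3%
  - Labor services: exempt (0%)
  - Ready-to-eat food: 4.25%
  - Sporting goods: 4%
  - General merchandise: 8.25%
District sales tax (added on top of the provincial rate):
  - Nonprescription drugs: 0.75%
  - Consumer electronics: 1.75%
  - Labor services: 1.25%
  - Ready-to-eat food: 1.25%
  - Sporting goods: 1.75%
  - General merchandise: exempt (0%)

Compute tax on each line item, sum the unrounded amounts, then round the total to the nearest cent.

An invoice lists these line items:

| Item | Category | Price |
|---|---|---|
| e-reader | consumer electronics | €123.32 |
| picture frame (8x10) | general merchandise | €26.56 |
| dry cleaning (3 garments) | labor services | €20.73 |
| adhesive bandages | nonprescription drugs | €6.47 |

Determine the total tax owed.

E-reader €123.32: consumer electronics → 3% + 1.75% district = 4.75% → €5.8577
Picture frame (8x10) €26.56: general merchandise → 8.25% + 0% district = 8.25% → €2.1912
Dry cleaning (3 garments) €20.73: labor services → 0% + 1.25% district = 1.25% → €0.259125
Adhesive bandages €6.47: nonprescription drugs → 4% + 0.75% district = 4.75% → €0.307325
Unrounded tax sum = €8.61535 → €8.62

€8.62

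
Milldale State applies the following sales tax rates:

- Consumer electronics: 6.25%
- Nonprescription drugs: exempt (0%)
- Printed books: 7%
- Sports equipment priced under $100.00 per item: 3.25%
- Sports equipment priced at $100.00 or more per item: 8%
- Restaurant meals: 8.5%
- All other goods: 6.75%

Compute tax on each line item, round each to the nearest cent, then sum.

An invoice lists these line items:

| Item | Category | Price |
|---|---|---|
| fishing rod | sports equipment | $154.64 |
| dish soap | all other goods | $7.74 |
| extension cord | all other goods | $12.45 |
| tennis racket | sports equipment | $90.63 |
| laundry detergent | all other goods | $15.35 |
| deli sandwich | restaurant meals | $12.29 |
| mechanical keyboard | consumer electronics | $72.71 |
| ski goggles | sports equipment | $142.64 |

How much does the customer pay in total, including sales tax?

$543.16

Fishing rod $154.64: sports equipment, $100.00 or more → 8% → $12.37
Dish soap $7.74: all other goods → 6.75% → $0.52
Extension cord $12.45: all other goods → 6.75% → $0.84
Tennis racket $90.63: sports equipment, under $100.00 → 3.25% → $2.95
Laundry detergent $15.35: all other goods → 6.75% → $1.04
Deli sandwich $12.29: restaurant meals → 8.5% → $1.04
Mechanical keyboard $72.71: consumer electronics → 6.25% → $4.54
Ski goggles $142.64: sports equipment, $100.00 or more → 8% → $11.41
Subtotal = $508.45; tax = $34.71; total due = $543.16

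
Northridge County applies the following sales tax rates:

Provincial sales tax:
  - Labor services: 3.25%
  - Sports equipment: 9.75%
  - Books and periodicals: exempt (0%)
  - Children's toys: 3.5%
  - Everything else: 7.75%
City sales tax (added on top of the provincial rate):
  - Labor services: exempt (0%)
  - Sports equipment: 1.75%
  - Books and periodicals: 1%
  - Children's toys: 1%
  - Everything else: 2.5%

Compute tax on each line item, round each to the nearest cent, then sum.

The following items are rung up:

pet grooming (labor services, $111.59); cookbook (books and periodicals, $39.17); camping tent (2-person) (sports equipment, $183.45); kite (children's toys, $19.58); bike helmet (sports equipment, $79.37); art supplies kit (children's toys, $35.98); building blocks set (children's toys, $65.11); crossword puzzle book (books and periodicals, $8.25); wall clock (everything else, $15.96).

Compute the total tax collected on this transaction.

$41.40

Pet grooming $111.59: labor services → 3.25% + 0% city = 3.25% → $3.63
Cookbook $39.17: books and periodicals → 0% + 1% city = 1% → $0.39
Camping tent (2-person) $183.45: sports equipment → 9.75% + 1.75% city = 11.5% → $21.10
Kite $19.58: children's toys → 3.5% + 1% city = 4.5% → $0.88
Bike helmet $79.37: sports equipment → 9.75% + 1.75% city = 11.5% → $9.13
Art supplies kit $35.98: children's toys → 3.5% + 1% city = 4.5% → $1.62
Building blocks set $65.11: children's toys → 3.5% + 1% city = 4.5% → $2.93
Crossword puzzle book $8.25: books and periodicals → 0% + 1% city = 1% → $0.08
Wall clock $15.96: everything else → 7.75% + 2.5% city = 10.25% → $1.64
Total tax = $3.63 + $0.39 + $21.10 + $0.88 + $9.13 + $1.62 + $2.93 + $0.08 + $1.64 = $41.40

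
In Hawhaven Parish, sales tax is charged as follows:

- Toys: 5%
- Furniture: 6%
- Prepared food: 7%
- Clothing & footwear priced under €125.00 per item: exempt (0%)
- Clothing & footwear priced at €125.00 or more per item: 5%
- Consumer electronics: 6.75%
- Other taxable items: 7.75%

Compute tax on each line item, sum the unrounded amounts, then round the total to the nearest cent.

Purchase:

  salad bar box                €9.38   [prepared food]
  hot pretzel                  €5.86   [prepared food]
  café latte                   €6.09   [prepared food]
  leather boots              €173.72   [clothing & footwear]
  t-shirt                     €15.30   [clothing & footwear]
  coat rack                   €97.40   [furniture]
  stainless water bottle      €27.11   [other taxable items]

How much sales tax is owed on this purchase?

€18.12

Salad bar box €9.38: prepared food → 7% → €0.6566
Hot pretzel €5.86: prepared food → 7% → €0.4102
Café latte €6.09: prepared food → 7% → €0.4263
Leather boots €173.72: clothing & footwear, €125.00 or more → 5% → €8.686
T-shirt €15.30: clothing & footwear, under €125.00 → 0% → €0.00
Coat rack €97.40: furniture → 6% → €5.844
Stainless water bottle €27.11: other taxable items → 7.75% → €2.101025
Unrounded tax sum = €18.124125 → €18.12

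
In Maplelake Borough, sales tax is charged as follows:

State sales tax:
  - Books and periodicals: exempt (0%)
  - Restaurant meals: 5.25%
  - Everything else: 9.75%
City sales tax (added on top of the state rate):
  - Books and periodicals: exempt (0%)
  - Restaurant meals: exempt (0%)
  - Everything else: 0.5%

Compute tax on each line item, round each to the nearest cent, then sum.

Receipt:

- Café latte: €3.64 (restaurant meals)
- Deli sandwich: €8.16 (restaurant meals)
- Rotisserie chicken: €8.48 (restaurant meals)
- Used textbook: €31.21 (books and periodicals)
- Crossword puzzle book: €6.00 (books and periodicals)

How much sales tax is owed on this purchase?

Café latte €3.64: restaurant meals → 5.25% + 0% city = 5.25% → €0.19
Deli sandwich €8.16: restaurant meals → 5.25% + 0% city = 5.25% → €0.43
Rotisserie chicken €8.48: restaurant meals → 5.25% + 0% city = 5.25% → €0.45
Used textbook €31.21: books and periodicals → 0% + 0% city = 0% → €0.00
Crossword puzzle book €6.00: books and periodicals → 0% + 0% city = 0% → €0.00
Total tax = €0.19 + €0.43 + €0.45 = €1.07

€1.07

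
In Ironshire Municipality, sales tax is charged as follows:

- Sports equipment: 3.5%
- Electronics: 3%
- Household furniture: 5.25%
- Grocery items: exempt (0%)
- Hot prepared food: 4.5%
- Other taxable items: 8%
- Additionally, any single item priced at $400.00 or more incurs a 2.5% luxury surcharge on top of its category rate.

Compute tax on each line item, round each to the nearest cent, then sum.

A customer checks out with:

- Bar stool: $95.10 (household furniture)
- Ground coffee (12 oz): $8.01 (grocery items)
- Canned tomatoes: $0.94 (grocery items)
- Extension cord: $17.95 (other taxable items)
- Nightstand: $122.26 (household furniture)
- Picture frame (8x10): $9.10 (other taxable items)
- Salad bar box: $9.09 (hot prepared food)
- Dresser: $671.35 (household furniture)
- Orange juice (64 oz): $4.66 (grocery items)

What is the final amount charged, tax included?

$1004.48

Bar stool $95.10: household furniture → 5.25% → $4.99
Ground coffee (12 oz) $8.01: grocery items → 0% → $0.00
Canned tomatoes $0.94: grocery items → 0% → $0.00
Extension cord $17.95: other taxable items → 8% → $1.44
Nightstand $122.26: household furniture → 5.25% → $6.42
Picture frame (8x10) $9.10: other taxable items → 8% → $0.73
Salad bar box $9.09: hot prepared food → 4.5% → $0.41
Dresser $671.35: household furniture → 5.25% + 2.5% surcharge = 7.75% → $52.03
Orange juice (64 oz) $4.66: grocery items → 0% → $0.00
Subtotal = $938.46; tax = $66.02; total due = $1004.48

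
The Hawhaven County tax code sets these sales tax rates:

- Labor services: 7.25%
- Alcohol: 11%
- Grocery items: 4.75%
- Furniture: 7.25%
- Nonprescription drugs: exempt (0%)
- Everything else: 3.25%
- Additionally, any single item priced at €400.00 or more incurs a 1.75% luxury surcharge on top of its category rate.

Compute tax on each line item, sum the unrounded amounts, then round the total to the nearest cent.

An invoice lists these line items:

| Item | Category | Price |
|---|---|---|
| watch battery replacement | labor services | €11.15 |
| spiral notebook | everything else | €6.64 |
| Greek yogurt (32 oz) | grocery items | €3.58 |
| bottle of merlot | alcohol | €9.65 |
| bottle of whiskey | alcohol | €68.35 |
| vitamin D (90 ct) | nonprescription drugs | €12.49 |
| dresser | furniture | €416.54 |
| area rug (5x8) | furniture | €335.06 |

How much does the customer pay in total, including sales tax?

Watch battery replacement €11.15: labor services → 7.25% → €0.808375
Spiral notebook €6.64: everything else → 3.25% → €0.2158
Greek yogurt (32 oz) €3.58: grocery items → 4.75% → €0.17005
Bottle of merlot €9.65: alcohol → 11% → €1.0615
Bottle of whiskey €68.35: alcohol → 11% → €7.5185
Vitamin D (90 ct) €12.49: nonprescription drugs → 0% → €0.00
Dresser €416.54: furniture → 7.25% + 1.75% surcharge = 9% → €37.4886
Area rug (5x8) €335.06: furniture → 7.25% → €24.29185
Subtotal = €863.46; unrounded tax = €71.554675 → €71.55; total due = €935.01

€935.01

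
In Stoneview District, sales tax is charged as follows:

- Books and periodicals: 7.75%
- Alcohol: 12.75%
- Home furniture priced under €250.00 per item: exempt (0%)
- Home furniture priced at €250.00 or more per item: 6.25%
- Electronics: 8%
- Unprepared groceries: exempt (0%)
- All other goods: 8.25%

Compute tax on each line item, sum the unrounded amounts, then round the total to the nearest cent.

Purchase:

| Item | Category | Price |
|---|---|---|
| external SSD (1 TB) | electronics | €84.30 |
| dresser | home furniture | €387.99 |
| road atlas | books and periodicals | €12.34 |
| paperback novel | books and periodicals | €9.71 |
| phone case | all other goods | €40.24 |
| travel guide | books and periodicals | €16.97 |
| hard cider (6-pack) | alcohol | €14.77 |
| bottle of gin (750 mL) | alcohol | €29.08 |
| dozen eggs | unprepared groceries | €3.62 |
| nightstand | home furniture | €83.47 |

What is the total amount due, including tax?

€725.42

External SSD (1 TB) €84.30: electronics → 8% → €6.744
Dresser €387.99: home furniture, €250.00 or more → 6.25% → €24.249375
Road atlas €12.34: books and periodicals → 7.75% → €0.95635
Paperback novel €9.71: books and periodicals → 7.75% → €0.752525
Phone case €40.24: all other goods → 8.25% → €3.3198
Travel guide €16.97: books and periodicals → 7.75% → €1.315175
Hard cider (6-pack) €14.77: alcohol → 12.75% → €1.883175
Bottle of gin (750 mL) €29.08: alcohol → 12.75% → €3.7077
Dozen eggs €3.62: unprepared groceries → 0% → €0.00
Nightstand €83.47: home furniture, under €250.00 → 0% → €0.00
Subtotal = €682.49; unrounded tax = €42.9281 → €42.93; total due = €725.42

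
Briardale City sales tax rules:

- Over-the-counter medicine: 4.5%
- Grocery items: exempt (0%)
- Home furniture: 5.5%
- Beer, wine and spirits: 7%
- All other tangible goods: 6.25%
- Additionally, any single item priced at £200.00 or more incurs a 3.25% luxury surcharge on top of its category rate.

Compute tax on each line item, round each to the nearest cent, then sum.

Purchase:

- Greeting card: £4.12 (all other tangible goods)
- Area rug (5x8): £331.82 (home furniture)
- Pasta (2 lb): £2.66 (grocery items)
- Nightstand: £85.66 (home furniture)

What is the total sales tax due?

Greeting card £4.12: all other tangible goods → 6.25% → £0.26
Area rug (5x8) £331.82: home furniture → 5.5% + 3.25% surcharge = 8.75% → £29.03
Pasta (2 lb) £2.66: grocery items → 0% → £0.00
Nightstand £85.66: home furniture → 5.5% → £4.71
Total tax = £0.26 + £29.03 + £4.71 = £34.00

£34.00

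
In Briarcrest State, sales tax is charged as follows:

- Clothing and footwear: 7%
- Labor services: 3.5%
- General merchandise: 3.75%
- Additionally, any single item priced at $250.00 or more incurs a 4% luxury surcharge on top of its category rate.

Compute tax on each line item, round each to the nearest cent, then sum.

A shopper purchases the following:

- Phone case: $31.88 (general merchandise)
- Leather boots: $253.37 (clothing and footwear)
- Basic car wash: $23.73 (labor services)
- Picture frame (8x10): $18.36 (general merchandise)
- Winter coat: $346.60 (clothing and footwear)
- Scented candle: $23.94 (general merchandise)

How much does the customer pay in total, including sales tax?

Phone case $31.88: general merchandise → 3.75% → $1.20
Leather boots $253.37: clothing and footwear → 7% + 4% surcharge = 11% → $27.87
Basic car wash $23.73: labor services → 3.5% → $0.83
Picture frame (8x10) $18.36: general merchandise → 3.75% → $0.69
Winter coat $346.60: clothing and footwear → 7% + 4% surcharge = 11% → $38.13
Scented candle $23.94: general merchandise → 3.75% → $0.90
Subtotal = $697.88; tax = $69.62; total due = $767.50

$767.50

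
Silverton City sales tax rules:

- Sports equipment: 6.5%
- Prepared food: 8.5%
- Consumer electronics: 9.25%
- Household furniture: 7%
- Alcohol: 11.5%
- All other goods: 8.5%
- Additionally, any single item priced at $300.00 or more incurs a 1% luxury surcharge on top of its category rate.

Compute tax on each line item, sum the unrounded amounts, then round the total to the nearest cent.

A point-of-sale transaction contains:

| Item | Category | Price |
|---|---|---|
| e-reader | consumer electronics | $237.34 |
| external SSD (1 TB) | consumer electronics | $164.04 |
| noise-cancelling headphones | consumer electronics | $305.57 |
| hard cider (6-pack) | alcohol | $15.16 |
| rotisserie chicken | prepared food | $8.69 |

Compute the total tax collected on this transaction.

E-reader $237.34: consumer electronics → 9.25% → $21.95395
External SSD (1 TB) $164.04: consumer electronics → 9.25% → $15.1737
Noise-cancelling headphones $305.57: consumer electronics → 9.25% + 1% surcharge = 10.25% → $31.320925
Hard cider (6-pack) $15.16: alcohol → 11.5% → $1.7434
Rotisserie chicken $8.69: prepared food → 8.5% → $0.73865
Unrounded tax sum = $70.930625 → $70.93

$70.93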